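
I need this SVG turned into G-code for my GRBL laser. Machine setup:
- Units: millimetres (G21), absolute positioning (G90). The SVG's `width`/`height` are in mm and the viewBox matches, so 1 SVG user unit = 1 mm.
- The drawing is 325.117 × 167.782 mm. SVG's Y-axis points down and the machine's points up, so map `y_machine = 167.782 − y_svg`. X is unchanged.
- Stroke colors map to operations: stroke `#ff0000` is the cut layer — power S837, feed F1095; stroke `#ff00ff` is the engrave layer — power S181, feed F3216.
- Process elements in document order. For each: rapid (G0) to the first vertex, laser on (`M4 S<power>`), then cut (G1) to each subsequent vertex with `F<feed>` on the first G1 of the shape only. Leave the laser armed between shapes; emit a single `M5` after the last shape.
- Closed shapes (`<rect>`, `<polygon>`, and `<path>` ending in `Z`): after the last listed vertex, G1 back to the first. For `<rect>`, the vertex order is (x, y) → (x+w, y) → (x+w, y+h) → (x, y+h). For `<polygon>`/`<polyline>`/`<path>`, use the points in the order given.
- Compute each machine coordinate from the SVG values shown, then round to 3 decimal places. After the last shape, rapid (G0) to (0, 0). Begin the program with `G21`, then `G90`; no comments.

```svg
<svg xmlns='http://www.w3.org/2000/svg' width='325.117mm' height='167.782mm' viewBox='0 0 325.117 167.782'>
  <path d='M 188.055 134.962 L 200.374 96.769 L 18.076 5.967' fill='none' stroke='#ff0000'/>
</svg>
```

G21
G90
G0 X188.055 Y32.820
M4 S837
G1 X200.374 Y71.013 F1095
G1 X18.076 Y161.815
M5
G0 X0.000 Y0.000

Since the viewBox matches the mm dimensions, user units are millimetres directly. The only transform is the Y-flip y_m = 167.782 − y_svg.

Shape 1 is a open polyline drawn with `<path>`. Its stroke #ff0000 means cut at S837, F1095. After flipping Y the toolpath is (188.055,32.820) → (200.374,71.013) → (18.076,161.815).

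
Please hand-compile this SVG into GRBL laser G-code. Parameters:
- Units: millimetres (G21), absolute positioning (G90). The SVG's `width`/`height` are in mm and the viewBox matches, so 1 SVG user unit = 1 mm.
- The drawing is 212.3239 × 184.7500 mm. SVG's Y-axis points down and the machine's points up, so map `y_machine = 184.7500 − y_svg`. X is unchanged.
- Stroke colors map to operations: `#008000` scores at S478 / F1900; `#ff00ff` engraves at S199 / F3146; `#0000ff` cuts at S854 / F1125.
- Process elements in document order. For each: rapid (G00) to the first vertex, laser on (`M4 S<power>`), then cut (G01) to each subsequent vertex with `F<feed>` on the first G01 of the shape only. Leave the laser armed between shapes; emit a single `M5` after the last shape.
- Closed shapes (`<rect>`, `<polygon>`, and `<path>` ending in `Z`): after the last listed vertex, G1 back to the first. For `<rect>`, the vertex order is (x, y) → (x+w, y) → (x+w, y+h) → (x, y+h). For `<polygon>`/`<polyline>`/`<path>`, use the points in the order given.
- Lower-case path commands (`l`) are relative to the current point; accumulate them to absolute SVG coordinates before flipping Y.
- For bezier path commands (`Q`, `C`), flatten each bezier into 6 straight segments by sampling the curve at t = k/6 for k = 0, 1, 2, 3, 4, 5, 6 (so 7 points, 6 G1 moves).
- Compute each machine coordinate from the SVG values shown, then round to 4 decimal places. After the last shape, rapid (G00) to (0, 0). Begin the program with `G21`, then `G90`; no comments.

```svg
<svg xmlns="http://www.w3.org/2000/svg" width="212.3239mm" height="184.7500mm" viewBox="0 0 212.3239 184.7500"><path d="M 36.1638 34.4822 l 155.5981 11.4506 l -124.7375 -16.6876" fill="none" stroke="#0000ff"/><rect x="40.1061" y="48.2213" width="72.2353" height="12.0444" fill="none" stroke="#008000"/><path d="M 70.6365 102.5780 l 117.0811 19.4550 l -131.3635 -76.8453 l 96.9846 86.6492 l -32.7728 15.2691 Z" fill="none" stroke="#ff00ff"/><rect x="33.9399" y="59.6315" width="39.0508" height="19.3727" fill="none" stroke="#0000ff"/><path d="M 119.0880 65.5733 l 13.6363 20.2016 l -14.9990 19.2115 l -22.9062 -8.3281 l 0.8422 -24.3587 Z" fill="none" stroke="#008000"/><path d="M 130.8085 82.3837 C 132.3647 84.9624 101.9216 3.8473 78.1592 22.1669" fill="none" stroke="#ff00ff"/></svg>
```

viewBox `0 0 212.3239 184.7500` with mm width/height → 1 unit = 1 mm. Flip: y_m = 184.7500 − y_svg.

**Shape 1** — `<path>` open polyline, stroke `#0000ff` → cut (S854, F1125). Machine vertices: (36.1638,150.2678) → (191.7619,138.8172) → (67.0244,155.5048). Open path.

**Shape 2** — `<rect>` rectangle, stroke `#008000` → score (S478, F1900). Machine vertices: (40.1061,136.5287) → (112.3414,136.5287) → (112.3414,124.4843) → (40.1061,124.4843) → (40.1061,136.5287). Closed: final G1 returns to the first vertex.

**Shape 3** — `<path>` closed polygon, stroke `#ff00ff` → engrave (S199, F3146). Machine vertices: (70.6365,82.1720) → (187.7176,62.7170) → (56.3541,139.5623) → (153.3387,52.9131) → (120.5659,37.6440) → (70.6365,82.1720). Closed: final G1 returns to the first vertex.

**Shape 4** — `<rect>` rectangle, stroke `#0000ff` → cut (S854, F1125). Machine vertices: (33.9399,125.1185) → (72.9907,125.1185) → (72.9907,105.7458) → (33.9399,105.7458) → (33.9399,125.1185). Closed: final G1 returns to the first vertex.

**Shape 5** — `<path>` regular polygon, stroke `#008000` → score (S478, F1900). Machine vertices: (119.0880,119.1767) → (132.7243,98.9751) → (117.7253,79.7636) → (94.8191,88.0917) → (95.6613,112.4504) → (119.0880,119.1767). Closed: final G1 returns to the first vertex.

**Shape 6** — `<path>` cubic bezier, stroke `#ff00ff` → engrave (S199, F3146). Control points (SVG): P0=(130.8085,82.3837), P1=(132.3647,84.9624), P2=(101.9216,3.8473), P3=(78.1592,22.1669); sampled at t=k/6. Machine vertices: (130.8085,102.3663) → (129.0991,107.2036) → (123.1309,120.9030) → (113.9783,138.3775) → (102.7159,154.5403) → (90.4181,164.3045) → (78.1592,162.5831). Open path.

G21
G90
G00 X36.1638 Y150.2678
M4 S854
G01 X191.7619 Y138.8172 F1125
G01 X67.0244 Y155.5048
G00 X40.1061 Y136.5287
M4 S478
G01 X112.3414 Y136.5287 F1900
G01 X112.3414 Y124.4843
G01 X40.1061 Y124.4843
G01 X40.1061 Y136.5287
G00 X70.6365 Y82.1720
M4 S199
G01 X187.7176 Y62.7170 F3146
G01 X56.3541 Y139.5623
G01 X153.3387 Y52.9131
G01 X120.5659 Y37.6440
G01 X70.6365 Y82.1720
G00 X33.9399 Y125.1185
M4 S854
G01 X72.9907 Y125.1185 F1125
G01 X72.9907 Y105.7458
G01 X33.9399 Y105.7458
G01 X33.9399 Y125.1185
G00 X119.0880 Y119.1767
M4 S478
G01 X132.7243 Y98.9751 F1900
G01 X117.7253 Y79.7636
G01 X94.8191 Y88.0917
G01 X95.6613 Y112.4504
G01 X119.0880 Y119.1767
G00 X130.8085 Y102.3663
M4 S199
G01 X129.0991 Y107.2036 F3146
G01 X123.1309 Y120.9030
G01 X113.9783 Y138.3775
G01 X102.7159 Y154.5403
G01 X90.4181 Y164.3045
G01 X78.1592 Y162.5831
M5
G00 X0.0000 Y0.0000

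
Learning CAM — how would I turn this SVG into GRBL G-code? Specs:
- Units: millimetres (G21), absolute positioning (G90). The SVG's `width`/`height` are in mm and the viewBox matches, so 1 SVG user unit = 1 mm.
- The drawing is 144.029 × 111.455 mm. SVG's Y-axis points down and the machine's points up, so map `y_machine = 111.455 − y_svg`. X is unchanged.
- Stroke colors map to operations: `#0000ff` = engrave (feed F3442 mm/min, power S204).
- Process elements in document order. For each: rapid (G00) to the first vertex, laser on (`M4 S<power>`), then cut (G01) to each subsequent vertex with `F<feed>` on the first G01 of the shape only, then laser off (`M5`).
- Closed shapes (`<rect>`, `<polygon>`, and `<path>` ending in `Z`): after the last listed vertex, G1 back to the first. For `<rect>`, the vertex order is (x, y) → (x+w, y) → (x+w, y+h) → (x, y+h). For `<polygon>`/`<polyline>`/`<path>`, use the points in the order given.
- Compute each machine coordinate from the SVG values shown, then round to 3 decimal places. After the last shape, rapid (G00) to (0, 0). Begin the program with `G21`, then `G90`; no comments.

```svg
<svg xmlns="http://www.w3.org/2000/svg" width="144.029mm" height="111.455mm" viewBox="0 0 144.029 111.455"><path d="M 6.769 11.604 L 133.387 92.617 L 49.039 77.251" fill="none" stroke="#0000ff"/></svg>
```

G21
G90
G00 X6.769 Y99.851
M4 S204
G01 X133.387 Y18.838 F3442
G01 X49.039 Y34.204
M5
G00 X0.000 Y0.000

1 u = 1 mm; y_m = 111.455 − y.

[1] `<path>` open polyline, #0000ff→engrave S204 F3442: (6.769,99.851) → (133.387,18.838) → (49.039,34.204)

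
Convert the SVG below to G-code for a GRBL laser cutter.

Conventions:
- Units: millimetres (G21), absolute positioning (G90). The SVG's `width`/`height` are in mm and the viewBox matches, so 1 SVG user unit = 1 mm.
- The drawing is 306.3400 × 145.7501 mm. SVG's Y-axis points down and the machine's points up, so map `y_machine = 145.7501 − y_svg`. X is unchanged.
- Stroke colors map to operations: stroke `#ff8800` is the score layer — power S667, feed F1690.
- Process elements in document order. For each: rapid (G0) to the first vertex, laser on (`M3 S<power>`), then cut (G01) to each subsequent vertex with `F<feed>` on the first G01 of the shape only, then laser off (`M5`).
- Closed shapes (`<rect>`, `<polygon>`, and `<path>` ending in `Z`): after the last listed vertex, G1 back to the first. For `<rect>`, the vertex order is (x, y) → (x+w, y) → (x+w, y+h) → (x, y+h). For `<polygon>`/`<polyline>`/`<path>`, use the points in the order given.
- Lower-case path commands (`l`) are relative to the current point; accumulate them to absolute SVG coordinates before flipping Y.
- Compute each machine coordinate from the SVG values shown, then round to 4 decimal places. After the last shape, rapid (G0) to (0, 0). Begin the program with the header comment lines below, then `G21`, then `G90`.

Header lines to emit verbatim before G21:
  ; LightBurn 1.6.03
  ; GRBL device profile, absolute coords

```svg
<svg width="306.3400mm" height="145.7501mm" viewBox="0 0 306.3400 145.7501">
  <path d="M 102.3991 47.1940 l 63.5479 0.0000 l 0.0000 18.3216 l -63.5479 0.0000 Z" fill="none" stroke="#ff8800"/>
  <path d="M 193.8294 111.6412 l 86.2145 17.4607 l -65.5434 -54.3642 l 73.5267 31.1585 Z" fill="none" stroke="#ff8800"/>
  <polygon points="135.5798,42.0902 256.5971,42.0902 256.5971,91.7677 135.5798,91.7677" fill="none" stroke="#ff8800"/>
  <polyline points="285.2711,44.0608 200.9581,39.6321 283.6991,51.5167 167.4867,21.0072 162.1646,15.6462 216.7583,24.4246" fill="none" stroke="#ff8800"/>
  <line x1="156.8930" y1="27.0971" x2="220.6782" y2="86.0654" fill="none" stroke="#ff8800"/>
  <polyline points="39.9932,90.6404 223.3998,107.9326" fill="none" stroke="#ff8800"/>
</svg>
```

Since the viewBox matches the mm dimensions, user units are millimetres directly. The only transform is the Y-flip y_m = 145.7501 − y_svg.

Shape 1 is a rectangle drawn with `<path>`. Its stroke #ff8800 means score at S667, F1690. After flipping Y the toolpath is (102.3991,98.5561) → (165.9470,98.5561) → (165.9470,80.2345) → (102.3991,80.2345) → (102.3991,98.5561), returning to the start.

Shape 2 is a closed polygon drawn with `<path>`. Its stroke #ff8800 means score at S667, F1690. After flipping Y the toolpath is (193.8294,34.1089) → (280.0439,16.6482) → (214.5005,71.0124) → (288.0272,39.8539) → (193.8294,34.1089), returning to the start.

Shape 3 is a rectangle drawn with `<polygon>`. Its stroke #ff8800 means score at S667, F1690. After flipping Y the toolpath is (135.5798,103.6599) → (256.5971,103.6599) → (256.5971,53.9824) → (135.5798,53.9824) → (135.5798,103.6599), returning to the start.

Shape 4 is a open polyline drawn with `<polyline>`. Its stroke #ff8800 means score at S667, F1690. After flipping Y the toolpath is (285.2711,101.6893) → (200.9581,106.1180) → (283.6991,94.2334) → (167.4867,124.7429) → (162.1646,130.1039) → (216.7583,121.3255).

Shape 5 is a line segment drawn with `<line>`. Its stroke #ff8800 means score at S667, F1690. After flipping Y the toolpath is (156.8930,118.6530) → (220.6782,59.6847).

Shape 6 is a line segment drawn with `<polyline>`. Its stroke #ff8800 means score at S667, F1690. After flipping Y the toolpath is (39.9932,55.1097) → (223.3998,37.8175).

; LightBurn 1.6.03
; GRBL device profile, absolute coords
G21
G90
G0 X102.3991 Y98.5561
M3 S667
G01 X165.9470 Y98.5561 F1690
G01 X165.9470 Y80.2345
G01 X102.3991 Y80.2345
G01 X102.3991 Y98.5561
M5
G0 X193.8294 Y34.1089
M3 S667
G01 X280.0439 Y16.6482 F1690
G01 X214.5005 Y71.0124
G01 X288.0272 Y39.8539
G01 X193.8294 Y34.1089
M5
G0 X135.5798 Y103.6599
M3 S667
G01 X256.5971 Y103.6599 F1690
G01 X256.5971 Y53.9824
G01 X135.5798 Y53.9824
G01 X135.5798 Y103.6599
M5
G0 X285.2711 Y101.6893
M3 S667
G01 X200.9581 Y106.1180 F1690
G01 X283.6991 Y94.2334
G01 X167.4867 Y124.7429
G01 X162.1646 Y130.1039
G01 X216.7583 Y121.3255
M5
G0 X156.8930 Y118.6530
M3 S667
G01 X220.6782 Y59.6847 F1690
M5
G0 X39.9932 Y55.1097
M3 S667
G01 X223.3998 Y37.8175 F1690
M5
G0 X0.0000 Y0.0000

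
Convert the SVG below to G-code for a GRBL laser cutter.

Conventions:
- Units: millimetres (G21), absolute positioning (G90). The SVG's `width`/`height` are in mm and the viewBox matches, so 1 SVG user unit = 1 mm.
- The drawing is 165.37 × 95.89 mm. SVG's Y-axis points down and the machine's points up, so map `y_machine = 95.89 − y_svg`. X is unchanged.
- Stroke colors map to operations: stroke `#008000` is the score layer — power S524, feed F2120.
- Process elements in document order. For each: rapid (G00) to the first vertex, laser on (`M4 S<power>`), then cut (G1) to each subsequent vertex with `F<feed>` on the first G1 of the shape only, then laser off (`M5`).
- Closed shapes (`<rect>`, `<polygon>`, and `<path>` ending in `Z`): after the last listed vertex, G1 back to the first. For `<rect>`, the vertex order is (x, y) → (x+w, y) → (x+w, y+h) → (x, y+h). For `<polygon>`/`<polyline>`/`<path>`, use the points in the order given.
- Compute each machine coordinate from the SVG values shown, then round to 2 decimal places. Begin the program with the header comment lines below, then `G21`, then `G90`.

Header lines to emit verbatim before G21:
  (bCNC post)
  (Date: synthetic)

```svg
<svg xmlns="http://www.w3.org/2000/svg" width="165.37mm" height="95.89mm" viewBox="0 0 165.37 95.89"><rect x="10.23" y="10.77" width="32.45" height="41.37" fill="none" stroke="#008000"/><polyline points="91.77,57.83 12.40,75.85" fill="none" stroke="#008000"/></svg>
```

(bCNC post)
(Date: synthetic)
G21
G90
G00 X10.23 Y85.12
M4 S524
G1 X42.68 Y85.12 F2120
G1 X42.68 Y43.75
G1 X10.23 Y43.75
G1 X10.23 Y85.12
M5
G00 X91.77 Y38.06
M4 S524
G1 X12.40 Y20.04 F2120
M5

Since the viewBox matches the mm dimensions, user units are millimetres directly. The only transform is the Y-flip y_m = 95.89 − y_svg.

Shape 1 is a rectangle drawn with `<rect>`. Its stroke #008000 means score at S524, F2120. After flipping Y the toolpath is (10.23,85.12) → (42.68,85.12) → (42.68,43.75) → (10.23,43.75) → (10.23,85.12), returning to the start.

Shape 2 is a line segment drawn with `<polyline>`. Its stroke #008000 means score at S524, F2120. After flipping Y the toolpath is (91.77,38.06) → (12.40,20.04).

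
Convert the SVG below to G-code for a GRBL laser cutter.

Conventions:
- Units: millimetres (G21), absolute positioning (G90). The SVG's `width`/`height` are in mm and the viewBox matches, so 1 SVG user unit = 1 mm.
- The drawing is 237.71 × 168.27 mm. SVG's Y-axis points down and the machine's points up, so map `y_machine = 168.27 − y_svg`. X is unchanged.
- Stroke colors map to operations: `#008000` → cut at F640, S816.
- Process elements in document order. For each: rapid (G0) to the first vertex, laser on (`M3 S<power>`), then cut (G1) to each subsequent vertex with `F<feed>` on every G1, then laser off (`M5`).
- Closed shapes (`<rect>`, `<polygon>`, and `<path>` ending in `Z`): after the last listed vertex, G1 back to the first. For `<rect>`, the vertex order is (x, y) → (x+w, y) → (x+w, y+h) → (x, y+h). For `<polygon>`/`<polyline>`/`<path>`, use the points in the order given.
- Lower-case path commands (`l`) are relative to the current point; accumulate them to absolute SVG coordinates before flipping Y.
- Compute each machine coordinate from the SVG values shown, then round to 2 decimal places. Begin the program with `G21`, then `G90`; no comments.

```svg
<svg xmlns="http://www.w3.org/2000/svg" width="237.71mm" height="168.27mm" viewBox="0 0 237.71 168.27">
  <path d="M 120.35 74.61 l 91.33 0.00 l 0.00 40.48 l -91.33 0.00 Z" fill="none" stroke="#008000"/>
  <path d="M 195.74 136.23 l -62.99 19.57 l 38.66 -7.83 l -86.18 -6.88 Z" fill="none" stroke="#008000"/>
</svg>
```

Since the viewBox matches the mm dimensions, user units are millimetres directly. The only transform is the Y-flip y_m = 168.27 − y_svg.

Shape 1 is a rectangle drawn with `<path>`. Its stroke #008000 means cut at S816, F640. After flipping Y the toolpath is (120.35,93.66) → (211.68,93.66) → (211.68,53.18) → (120.35,53.18) → (120.35,93.66), returning to the start.

Shape 2 is a closed polygon drawn with `<path>`. Its stroke #008000 means cut at S816, F640. After flipping Y the toolpath is (195.74,32.04) → (132.75,12.47) → (171.41,20.30) → (85.23,27.18) → (195.74,32.04), returning to the start.

G21
G90
G0 X120.35 Y93.66
M3 S816
G1 X211.68 Y93.66 F640
G1 X211.68 Y53.18 F640
G1 X120.35 Y53.18 F640
G1 X120.35 Y93.66 F640
M5
G0 X195.74 Y32.04
M3 S816
G1 X132.75 Y12.47 F640
G1 X171.41 Y20.30 F640
G1 X85.23 Y27.18 F640
G1 X195.74 Y32.04 F640
M5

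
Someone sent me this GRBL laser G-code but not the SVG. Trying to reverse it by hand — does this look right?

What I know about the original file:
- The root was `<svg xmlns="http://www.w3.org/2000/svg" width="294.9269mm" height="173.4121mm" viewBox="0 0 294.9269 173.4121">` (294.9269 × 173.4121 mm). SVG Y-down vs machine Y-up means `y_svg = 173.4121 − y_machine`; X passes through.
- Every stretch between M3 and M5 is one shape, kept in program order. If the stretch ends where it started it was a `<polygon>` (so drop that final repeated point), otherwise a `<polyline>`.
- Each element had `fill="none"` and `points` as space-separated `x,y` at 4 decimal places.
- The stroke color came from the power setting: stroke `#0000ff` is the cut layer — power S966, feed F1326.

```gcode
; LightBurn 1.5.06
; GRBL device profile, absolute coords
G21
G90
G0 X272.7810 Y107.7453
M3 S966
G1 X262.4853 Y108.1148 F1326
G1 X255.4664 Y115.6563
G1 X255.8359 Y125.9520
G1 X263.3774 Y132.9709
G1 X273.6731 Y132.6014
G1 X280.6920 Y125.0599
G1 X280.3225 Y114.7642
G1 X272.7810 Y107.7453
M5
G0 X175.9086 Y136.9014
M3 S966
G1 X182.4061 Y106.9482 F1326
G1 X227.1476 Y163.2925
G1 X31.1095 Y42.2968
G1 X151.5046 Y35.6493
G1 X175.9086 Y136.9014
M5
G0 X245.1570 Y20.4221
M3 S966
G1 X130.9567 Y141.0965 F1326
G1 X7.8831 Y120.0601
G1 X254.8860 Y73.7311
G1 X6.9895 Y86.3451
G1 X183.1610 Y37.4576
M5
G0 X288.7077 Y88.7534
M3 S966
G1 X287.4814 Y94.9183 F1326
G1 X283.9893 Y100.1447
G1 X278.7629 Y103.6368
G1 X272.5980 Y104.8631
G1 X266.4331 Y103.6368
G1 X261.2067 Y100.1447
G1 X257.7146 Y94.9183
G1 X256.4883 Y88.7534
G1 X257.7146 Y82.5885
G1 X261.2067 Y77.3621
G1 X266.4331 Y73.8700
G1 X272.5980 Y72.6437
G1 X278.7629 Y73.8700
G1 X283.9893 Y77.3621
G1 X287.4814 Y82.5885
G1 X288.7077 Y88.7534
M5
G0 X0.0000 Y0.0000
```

<svg xmlns="http://www.w3.org/2000/svg" width="294.9269mm" height="173.4121mm" viewBox="0 0 294.9269 173.4121">
  <polygon points="272.7810,65.6668 262.4853,65.2973 255.4664,57.7558 255.8359,47.4601 263.3774,40.4412 273.6731,40.8107 280.6920,48.3522 280.3225,58.6479" fill="none" stroke="#0000ff"/>
  <polygon points="175.9086,36.5107 182.4061,66.4639 227.1476,10.1196 31.1095,131.1153 151.5046,137.7628" fill="none" stroke="#0000ff"/>
  <polyline points="245.1570,152.9900 130.9567,32.3156 7.8831,53.3520 254.8860,99.6810 6.9895,87.0670 183.1610,135.9545" fill="none" stroke="#0000ff"/>
  <polygon points="288.7077,84.6587 287.4814,78.4938 283.9893,73.2674 278.7629,69.7753 272.5980,68.5490 266.4331,69.7753 261.2067,73.2674 257.7146,78.4938 256.4883,84.6587 257.7146,90.8236 261.2067,96.0500 266.4331,99.5421 272.5980,100.7684 278.7629,99.5421 283.9893,96.0500 287.4814,90.8236" fill="none" stroke="#0000ff"/>
</svg>

y_svg = 173.4121 − y_m. Every run uses S966, so all elements get stroke `#0000ff` (cut).

[1] closed run; points: 272.7810,65.6668 262.4853,65.2973 255.4664,57.7558 255.8359,47.4601 263.3774,40.4412 273.6731,40.8107 280.6920,48.3522 280.3225,58.6479

[2] closed run; points: 175.9086,36.5107 182.4061,66.4639 227.1476,10.1196 31.1095,131.1153 151.5046,137.7628

[3] open run; points: 245.1570,152.9900 130.9567,32.3156 7.8831,53.3520 254.8860,99.6810 6.9895,87.0670 183.1610,135.9545

[4] closed run; points: 288.7077,84.6587 287.4814,78.4938 283.9893,73.2674 278.7629,69.7753 272.5980,68.5490 266.4331,69.7753 261.2067,73.2674 257.7146,78.4938 256.4883,84.6587 257.7146,90.8236 261.2067,96.0500 266.4331,99.5421 272.5980,100.7684 278.7629,99.5421 283.9893,96.0500 287.4814,90.8236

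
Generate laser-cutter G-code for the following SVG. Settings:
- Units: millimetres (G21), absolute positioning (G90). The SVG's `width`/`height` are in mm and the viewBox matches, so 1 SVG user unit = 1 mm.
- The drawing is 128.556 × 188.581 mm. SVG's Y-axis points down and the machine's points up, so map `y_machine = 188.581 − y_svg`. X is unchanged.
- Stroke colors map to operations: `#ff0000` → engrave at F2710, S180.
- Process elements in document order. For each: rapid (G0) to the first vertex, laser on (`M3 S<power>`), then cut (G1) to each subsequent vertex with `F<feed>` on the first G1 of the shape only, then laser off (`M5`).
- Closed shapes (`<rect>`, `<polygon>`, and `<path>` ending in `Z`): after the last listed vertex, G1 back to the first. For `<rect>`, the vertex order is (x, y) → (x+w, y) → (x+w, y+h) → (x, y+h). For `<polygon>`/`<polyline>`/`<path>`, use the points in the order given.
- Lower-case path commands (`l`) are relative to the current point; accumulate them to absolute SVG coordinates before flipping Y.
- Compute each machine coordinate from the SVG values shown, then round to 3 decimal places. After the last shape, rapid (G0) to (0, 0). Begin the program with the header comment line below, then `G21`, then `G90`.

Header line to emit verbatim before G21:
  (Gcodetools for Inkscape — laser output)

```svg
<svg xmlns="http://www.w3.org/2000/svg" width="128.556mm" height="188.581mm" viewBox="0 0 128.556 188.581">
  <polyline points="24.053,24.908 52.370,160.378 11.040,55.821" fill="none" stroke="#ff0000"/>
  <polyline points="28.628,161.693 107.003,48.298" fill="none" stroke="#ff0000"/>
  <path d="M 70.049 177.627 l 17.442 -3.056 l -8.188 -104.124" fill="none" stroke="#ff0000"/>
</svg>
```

viewBox `0 0 128.556 188.581` with mm width/height → 1 unit = 1 mm. Flip: y_m = 188.581 − y_svg.

**Shape 1** — `<polyline>` open polyline, stroke `#ff0000` → engrave (S180, F2710). Machine vertices: (24.053,163.673) → (52.370,28.203) → (11.040,132.760). Open path.

**Shape 2** — `<polyline>` line segment, stroke `#ff0000` → engrave (S180, F2710). Machine vertices: (28.628,26.888) → (107.003,140.283). Open path.

**Shape 3** — `<path>` open polyline, stroke `#ff0000` → engrave (S180, F2710). Machine vertices: (70.049,10.954) → (87.491,14.010) → (79.303,118.134). Open path.

(Gcodetools for Inkscape — laser output)
G21
G90
G0 X24.053 Y163.673
M3 S180
G1 X52.370 Y28.203 F2710
G1 X11.040 Y132.760
M5
G0 X28.628 Y26.888
M3 S180
G1 X107.003 Y140.283 F2710
M5
G0 X70.049 Y10.954
M3 S180
G1 X87.491 Y14.010 F2710
G1 X79.303 Y118.134
M5
G0 X0.000 Y0.000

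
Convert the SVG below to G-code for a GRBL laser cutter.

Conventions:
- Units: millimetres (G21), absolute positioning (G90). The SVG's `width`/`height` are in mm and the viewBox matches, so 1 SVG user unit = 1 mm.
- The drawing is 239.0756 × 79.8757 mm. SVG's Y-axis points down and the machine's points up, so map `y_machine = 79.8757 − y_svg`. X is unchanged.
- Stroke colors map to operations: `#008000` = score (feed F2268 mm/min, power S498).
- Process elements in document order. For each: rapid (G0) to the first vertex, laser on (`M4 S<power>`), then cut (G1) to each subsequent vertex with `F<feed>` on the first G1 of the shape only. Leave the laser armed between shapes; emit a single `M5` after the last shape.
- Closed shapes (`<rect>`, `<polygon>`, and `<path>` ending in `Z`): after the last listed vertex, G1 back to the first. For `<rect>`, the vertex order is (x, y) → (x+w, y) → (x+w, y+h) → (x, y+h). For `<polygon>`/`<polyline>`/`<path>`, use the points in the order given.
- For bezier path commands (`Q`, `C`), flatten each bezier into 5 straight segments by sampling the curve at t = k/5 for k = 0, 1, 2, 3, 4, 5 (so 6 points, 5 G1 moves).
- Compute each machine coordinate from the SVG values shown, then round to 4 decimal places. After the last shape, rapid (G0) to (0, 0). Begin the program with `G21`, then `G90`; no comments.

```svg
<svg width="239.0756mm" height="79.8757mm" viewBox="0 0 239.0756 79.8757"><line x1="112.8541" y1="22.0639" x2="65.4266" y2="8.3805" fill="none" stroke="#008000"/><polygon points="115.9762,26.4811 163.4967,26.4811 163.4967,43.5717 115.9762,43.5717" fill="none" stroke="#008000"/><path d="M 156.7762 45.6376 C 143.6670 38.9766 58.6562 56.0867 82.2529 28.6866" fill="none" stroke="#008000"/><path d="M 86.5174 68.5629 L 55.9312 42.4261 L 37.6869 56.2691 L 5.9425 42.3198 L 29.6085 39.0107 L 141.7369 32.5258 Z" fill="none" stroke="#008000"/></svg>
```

viewBox `0 0 239.0756 79.8757` with mm width/height → 1 unit = 1 mm. Flip: y_m = 79.8757 − y_svg.

**Shape 1** — `<line>` line segment, stroke `#008000` → score (S498, F2268). Machine vertices: (112.8541,57.8118) → (65.4266,71.4952). Open path.

**Shape 2** — `<polygon>` rectangle, stroke `#008000` → score (S498, F2268). Machine vertices: (115.9762,53.3946) → (163.4967,53.3946) → (163.4967,36.3040) → (115.9762,36.3040) → (115.9762,53.3946). Closed: final G1 returns to the first vertex.

**Shape 3** — `<path>` cubic bezier, stroke `#008000` → score (S498, F2268). Control points (SVG): P0=(156.7762,45.6376), P1=(143.6670,38.9766), P2=(58.6562,56.0867), P3=(82.2529,28.6866); sampled at t=k/5. Machine vertices: (156.7762,34.2381) → (141.7266,35.9284) → (118.0850,35.1912) → (94.5159,35.3039) → (79.6837,39.5440) → (82.2529,51.1891). Open path.

**Shape 4** — `<path>` closed polygon, stroke `#008000` → score (S498, F2268). Machine vertices: (86.5174,11.3128) → (55.9312,37.4496) → (37.6869,23.6066) → (5.9425,37.5559) → (29.6085,40.8650) → (141.7369,47.3499) → (86.5174,11.3128). Closed: final G1 returns to the first vertex.

G21
G90
G0 X112.8541 Y57.8118
M4 S498
G1 X65.4266 Y71.4952 F2268
G0 X115.9762 Y53.3946
M4 S498
G1 X163.4967 Y53.3946 F2268
G1 X163.4967 Y36.3040
G1 X115.9762 Y36.3040
G1 X115.9762 Y53.3946
G0 X156.7762 Y34.2381
M4 S498
G1 X141.7266 Y35.9284 F2268
G1 X118.0850 Y35.1912
G1 X94.5159 Y35.3039
G1 X79.6837 Y39.5440
G1 X82.2529 Y51.1891
G0 X86.5174 Y11.3128
M4 S498
G1 X55.9312 Y37.4496 F2268
G1 X37.6869 Y23.6066
G1 X5.9425 Y37.5559
G1 X29.6085 Y40.8650
G1 X141.7369 Y47.3499
G1 X86.5174 Y11.3128
M5
G0 X0.0000 Y0.0000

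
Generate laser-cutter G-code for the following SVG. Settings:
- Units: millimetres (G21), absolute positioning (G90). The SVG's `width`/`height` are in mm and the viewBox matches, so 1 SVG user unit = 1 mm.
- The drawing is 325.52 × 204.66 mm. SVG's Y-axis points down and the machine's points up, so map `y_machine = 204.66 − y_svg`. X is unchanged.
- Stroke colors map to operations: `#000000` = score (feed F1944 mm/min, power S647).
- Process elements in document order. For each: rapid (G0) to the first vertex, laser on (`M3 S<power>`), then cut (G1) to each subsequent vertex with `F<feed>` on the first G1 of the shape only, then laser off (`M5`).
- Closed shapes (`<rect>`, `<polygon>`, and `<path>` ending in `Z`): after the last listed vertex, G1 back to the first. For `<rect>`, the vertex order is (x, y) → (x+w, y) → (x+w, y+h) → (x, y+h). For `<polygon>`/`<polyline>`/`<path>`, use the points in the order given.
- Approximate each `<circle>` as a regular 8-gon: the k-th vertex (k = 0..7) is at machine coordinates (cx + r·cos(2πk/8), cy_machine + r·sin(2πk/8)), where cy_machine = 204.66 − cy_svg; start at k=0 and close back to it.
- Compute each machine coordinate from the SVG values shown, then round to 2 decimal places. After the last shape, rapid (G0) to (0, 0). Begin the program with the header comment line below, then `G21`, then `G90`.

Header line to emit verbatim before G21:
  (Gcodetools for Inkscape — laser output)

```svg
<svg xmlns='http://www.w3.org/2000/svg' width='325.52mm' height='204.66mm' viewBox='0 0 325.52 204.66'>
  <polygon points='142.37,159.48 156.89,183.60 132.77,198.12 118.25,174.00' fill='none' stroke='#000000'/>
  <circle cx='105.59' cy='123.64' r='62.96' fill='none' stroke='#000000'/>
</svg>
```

viewBox `0 0 325.52 204.66` with mm width/height → 1 unit = 1 mm. Flip: y_m = 204.66 − y_svg.

**Shape 1** — `<polygon>` regular polygon, stroke `#000000` → score (S647, F1944). Machine vertices: (142.37,45.18) → (156.89,21.06) → (132.77,6.54) → (118.25,30.66) → (142.37,45.18). Closed: final G1 returns to the first vertex.

**Shape 2** — `<circle>` circle, stroke `#000000` → score (S647, F1944). Machine vertices: (168.55,81.02) → (150.11,125.54) → (105.59,143.98) → (61.07,125.54) → (42.63,81.02) → (61.07,36.50) → (105.59,18.06) → (150.11,36.50) → (168.55,81.02). Closed: final G1 returns to the first vertex.

(Gcodetools for Inkscape — laser output)
G21
G90
G0 X142.37 Y45.18
M3 S647
G1 X156.89 Y21.06 F1944
G1 X132.77 Y6.54
G1 X118.25 Y30.66
G1 X142.37 Y45.18
M5
G0 X168.55 Y81.02
M3 S647
G1 X150.11 Y125.54 F1944
G1 X105.59 Y143.98
G1 X61.07 Y125.54
G1 X42.63 Y81.02
G1 X61.07 Y36.50
G1 X105.59 Y18.06
G1 X150.11 Y36.50
G1 X168.55 Y81.02
M5
G0 X0.00 Y0.00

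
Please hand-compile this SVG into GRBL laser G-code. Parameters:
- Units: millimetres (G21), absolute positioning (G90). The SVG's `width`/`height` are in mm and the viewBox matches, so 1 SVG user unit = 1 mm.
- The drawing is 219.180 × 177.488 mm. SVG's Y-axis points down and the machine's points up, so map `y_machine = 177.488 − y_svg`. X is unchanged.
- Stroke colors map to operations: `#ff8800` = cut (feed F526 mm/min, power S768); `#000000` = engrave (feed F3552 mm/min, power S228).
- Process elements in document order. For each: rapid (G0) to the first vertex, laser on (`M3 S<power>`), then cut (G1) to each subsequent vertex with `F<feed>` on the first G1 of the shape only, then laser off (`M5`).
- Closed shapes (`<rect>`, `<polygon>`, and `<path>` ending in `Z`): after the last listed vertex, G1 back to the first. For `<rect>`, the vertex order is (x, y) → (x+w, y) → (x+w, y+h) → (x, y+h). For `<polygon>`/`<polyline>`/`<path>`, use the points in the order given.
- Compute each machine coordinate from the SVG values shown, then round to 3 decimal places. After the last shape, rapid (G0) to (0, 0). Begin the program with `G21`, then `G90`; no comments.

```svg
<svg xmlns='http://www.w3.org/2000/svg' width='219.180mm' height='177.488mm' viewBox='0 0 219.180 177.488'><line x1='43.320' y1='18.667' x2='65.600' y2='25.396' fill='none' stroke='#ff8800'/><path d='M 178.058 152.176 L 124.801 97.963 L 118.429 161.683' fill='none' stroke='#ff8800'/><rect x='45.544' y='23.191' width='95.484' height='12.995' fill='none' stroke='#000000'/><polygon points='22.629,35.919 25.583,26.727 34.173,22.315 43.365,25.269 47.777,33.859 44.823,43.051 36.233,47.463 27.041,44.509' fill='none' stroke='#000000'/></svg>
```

1 u = 1 mm; y_m = 177.488 − y.

[1] `<line>` line segment, #ff8800→cut S768 F526: (43.320,158.821) → (65.600,152.092)

[2] `<path>` open polyline, #ff8800→cut S768 F526: (178.058,25.312) → (124.801,79.525) → (118.429,15.805)

[3] `<rect>` rectangle, #000000→engrave S228 F3552: (45.544,154.297) → (141.028,154.297) → (141.028,141.302) → (45.544,141.302) → (45.544,154.297) (closed)

[4] `<polygon>` regular polygon, #000000→engrave S228 F3552: (22.629,141.569) → (25.583,150.761) → (34.173,155.173) → (43.365,152.219) → (47.777,143.629) → (44.823,134.437) → (36.233,130.025) → (27.041,132.979) → (22.629,141.569) (closed)

G21
G90
G0 X43.320 Y158.821
M3 S768
G1 X65.600 Y152.092 F526
M5
G0 X178.058 Y25.312
M3 S768
G1 X124.801 Y79.525 F526
G1 X118.429 Y15.805
M5
G0 X45.544 Y154.297
M3 S228
G1 X141.028 Y154.297 F3552
G1 X141.028 Y141.302
G1 X45.544 Y141.302
G1 X45.544 Y154.297
M5
G0 X22.629 Y141.569
M3 S228
G1 X25.583 Y150.761 F3552
G1 X34.173 Y155.173
G1 X43.365 Y152.219
G1 X47.777 Y143.629
G1 X44.823 Y134.437
G1 X36.233 Y130.025
G1 X27.041 Y132.979
G1 X22.629 Y141.569
M5
G0 X0.000 Y0.000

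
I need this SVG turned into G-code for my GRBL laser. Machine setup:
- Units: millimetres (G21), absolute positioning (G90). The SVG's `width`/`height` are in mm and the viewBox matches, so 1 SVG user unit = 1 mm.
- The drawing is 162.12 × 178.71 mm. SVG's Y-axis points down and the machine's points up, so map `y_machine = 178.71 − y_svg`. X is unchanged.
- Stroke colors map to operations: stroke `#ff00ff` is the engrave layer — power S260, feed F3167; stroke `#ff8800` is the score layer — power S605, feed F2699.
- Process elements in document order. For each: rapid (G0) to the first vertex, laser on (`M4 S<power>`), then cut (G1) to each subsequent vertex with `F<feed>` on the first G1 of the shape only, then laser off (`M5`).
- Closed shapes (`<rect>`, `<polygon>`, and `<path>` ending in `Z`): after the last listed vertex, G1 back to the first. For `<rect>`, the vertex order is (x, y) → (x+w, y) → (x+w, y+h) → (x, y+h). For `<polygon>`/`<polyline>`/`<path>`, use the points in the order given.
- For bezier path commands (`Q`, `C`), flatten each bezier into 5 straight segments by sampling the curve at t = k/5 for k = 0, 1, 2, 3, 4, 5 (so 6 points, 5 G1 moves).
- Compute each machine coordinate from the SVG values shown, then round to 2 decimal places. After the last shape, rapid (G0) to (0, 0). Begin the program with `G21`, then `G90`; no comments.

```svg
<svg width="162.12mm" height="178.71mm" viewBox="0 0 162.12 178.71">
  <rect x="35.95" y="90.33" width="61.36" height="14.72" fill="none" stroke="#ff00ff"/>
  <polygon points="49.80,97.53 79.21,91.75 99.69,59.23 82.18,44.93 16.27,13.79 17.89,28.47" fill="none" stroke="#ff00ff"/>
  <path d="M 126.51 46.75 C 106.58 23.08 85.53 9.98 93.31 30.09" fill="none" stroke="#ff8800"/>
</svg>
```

G21
G90
G0 X35.95 Y88.38
M4 S260
G1 X97.31 Y88.38 F3167
G1 X97.31 Y73.66
G1 X35.95 Y73.66
G1 X35.95 Y88.38
M5
G0 X49.80 Y81.18
M4 S260
G1 X79.21 Y86.96 F3167
G1 X99.69 Y119.48
G1 X82.18 Y133.78
G1 X16.27 Y164.92
G1 X17.89 Y150.24
G1 X49.80 Y81.18
M5
G0 X126.51 Y131.96
M4 S605
G1 X114.66 Y144.71 F2699
G1 X103.97 Y153.84
G1 X95.90 Y158.26
G1 X91.86 Y156.88
G1 X93.31 Y148.62
M5
G0 X0.00 Y0.00

viewBox `0 0 162.12 178.71` with mm width/height → 1 unit = 1 mm. Flip: y_m = 178.71 − y_svg.

**Shape 1** — `<rect>` rectangle, stroke `#ff00ff` → engrave (S260, F3167). Machine vertices: (35.95,88.38) → (97.31,88.38) → (97.31,73.66) → (35.95,73.66) → (35.95,88.38). Closed: final G1 returns to the first vertex.

**Shape 2** — `<polygon>` closed polygon, stroke `#ff00ff` → engrave (S260, F3167). Machine vertices: (49.80,81.18) → (79.21,86.96) → (99.69,119.48) → (82.18,133.78) → (16.27,164.92) → (17.89,150.24) → (49.80,81.18). Closed: final G1 returns to the first vertex.

**Shape 3** — `<path>` cubic bezier, stroke `#ff8800` → score (S605, F2699). Control points (SVG): P0=(126.51,46.75), P1=(106.58,23.08), P2=(85.53,9.98), P3=(93.31,30.09); sampled at t=k/5. Machine vertices: (126.51,131.96) → (114.66,144.71) → (103.97,153.84) → (95.90,158.26) → (91.86,156.88) → (93.31,148.62). Open path.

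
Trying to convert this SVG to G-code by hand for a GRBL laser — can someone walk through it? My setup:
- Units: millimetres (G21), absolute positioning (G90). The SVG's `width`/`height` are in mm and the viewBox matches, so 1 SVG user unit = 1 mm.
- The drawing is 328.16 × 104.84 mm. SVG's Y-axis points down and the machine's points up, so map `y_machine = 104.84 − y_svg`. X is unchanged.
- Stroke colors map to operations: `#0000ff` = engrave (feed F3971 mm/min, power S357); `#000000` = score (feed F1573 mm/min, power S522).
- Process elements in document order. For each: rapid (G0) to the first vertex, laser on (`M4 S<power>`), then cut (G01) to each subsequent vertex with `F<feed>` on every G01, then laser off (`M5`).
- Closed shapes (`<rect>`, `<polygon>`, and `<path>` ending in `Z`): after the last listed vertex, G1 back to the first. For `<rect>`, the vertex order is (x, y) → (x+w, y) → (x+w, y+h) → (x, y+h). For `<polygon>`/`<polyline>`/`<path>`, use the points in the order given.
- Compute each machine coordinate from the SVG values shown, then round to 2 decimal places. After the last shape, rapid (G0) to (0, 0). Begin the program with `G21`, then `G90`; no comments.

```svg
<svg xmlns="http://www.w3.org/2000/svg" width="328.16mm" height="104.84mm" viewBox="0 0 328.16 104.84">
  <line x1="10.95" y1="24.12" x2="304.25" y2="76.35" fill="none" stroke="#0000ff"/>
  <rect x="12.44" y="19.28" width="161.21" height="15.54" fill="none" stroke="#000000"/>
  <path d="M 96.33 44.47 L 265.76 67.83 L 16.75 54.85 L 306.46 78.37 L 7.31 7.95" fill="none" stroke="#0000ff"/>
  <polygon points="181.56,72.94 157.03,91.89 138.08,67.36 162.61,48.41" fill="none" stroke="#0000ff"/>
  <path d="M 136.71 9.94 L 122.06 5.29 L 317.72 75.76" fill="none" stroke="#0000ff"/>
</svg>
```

G21
G90
G0 X10.95 Y80.72
M4 S357
G01 X304.25 Y28.49 F3971
M5
G0 X12.44 Y85.56
M4 S522
G01 X173.65 Y85.56 F1573
G01 X173.65 Y70.02 F1573
G01 X12.44 Y70.02 F1573
G01 X12.44 Y85.56 F1573
M5
G0 X96.33 Y60.37
M4 S357
G01 X265.76 Y37.01 F3971
G01 X16.75 Y49.99 F3971
G01 X306.46 Y26.47 F3971
G01 X7.31 Y96.89 F3971
M5
G0 X181.56 Y31.90
M4 S357
G01 X157.03 Y12.95 F3971
G01 X138.08 Y37.48 F3971
G01 X162.61 Y56.43 F3971
G01 X181.56 Y31.90 F3971
M5
G0 X136.71 Y94.90
M4 S357
G01 X122.06 Y99.55 F3971
G01 X317.72 Y29.08 F3971
M5
G0 X0.00 Y0.00

viewBox `0 0 328.16 104.84` with mm width/height → 1 unit = 1 mm. Flip: y_m = 104.84 − y_svg.

**Shape 1** — `<line>` line segment, stroke `#0000ff` → engrave (S357, F3971). Machine vertices: (10.95,80.72) → (304.25,28.49). Open path.

**Shape 2** — `<rect>` rectangle, stroke `#000000` → score (S522, F1573). Machine vertices: (12.44,85.56) → (173.65,85.56) → (173.65,70.02) → (12.44,70.02) → (12.44,85.56). Closed: final G1 returns to the first vertex.

**Shape 3** — `<path>` open polyline, stroke `#0000ff` → engrave (S357, F3971). Machine vertices: (96.33,60.37) → (265.76,37.01) → (16.75,49.99) → (306.46,26.47) → (7.31,96.89). Open path.

**Shape 4** — `<polygon>` regular polygon, stroke `#0000ff` → engrave (S357, F3971). Machine vertices: (181.56,31.90) → (157.03,12.95) → (138.08,37.48) → (162.61,56.43) → (181.56,31.90). Closed: final G1 returns to the first vertex.

**Shape 5** — `<path>` open polyline, stroke `#0000ff` → engrave (S357, F3971). Machine vertices: (136.71,94.90) → (122.06,99.55) → (317.72,29.08). Open path.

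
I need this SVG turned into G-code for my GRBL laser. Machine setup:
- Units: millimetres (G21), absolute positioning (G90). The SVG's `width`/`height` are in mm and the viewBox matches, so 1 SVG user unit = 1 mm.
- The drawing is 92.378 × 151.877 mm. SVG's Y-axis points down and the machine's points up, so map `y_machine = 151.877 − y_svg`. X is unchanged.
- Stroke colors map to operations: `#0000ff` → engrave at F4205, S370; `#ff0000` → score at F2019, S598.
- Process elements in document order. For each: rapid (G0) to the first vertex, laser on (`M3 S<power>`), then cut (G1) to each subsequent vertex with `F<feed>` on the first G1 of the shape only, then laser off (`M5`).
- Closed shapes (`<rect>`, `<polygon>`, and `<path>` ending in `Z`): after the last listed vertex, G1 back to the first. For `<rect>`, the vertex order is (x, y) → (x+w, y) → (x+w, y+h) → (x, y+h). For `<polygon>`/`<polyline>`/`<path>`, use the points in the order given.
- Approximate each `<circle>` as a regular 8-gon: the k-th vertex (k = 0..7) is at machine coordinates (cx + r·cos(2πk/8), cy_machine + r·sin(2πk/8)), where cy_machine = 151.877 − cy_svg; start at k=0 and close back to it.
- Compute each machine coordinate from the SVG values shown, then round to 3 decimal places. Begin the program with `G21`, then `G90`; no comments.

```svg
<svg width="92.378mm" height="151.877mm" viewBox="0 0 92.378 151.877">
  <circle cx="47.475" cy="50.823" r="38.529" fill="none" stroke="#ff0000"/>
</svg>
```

Since the viewBox matches the mm dimensions, user units are millimetres directly. The only transform is the Y-flip y_m = 151.877 − y_svg.

Shape 1 is a circle drawn with `<circle>`. Its stroke #ff0000 means score at S598, F2019. After flipping Y the toolpath is (86.004,101.054) → (74.719,128.298) → (47.475,139.583) → (20.231,128.298) → (8.946,101.054) → (20.231,73.810) → (47.475,62.525) → (74.719,73.810) → (86.004,101.054), returning to the start.

G21
G90
G0 X86.004 Y101.054
M3 S598
G1 X74.719 Y128.298 F2019
G1 X47.475 Y139.583
G1 X20.231 Y128.298
G1 X8.946 Y101.054
G1 X20.231 Y73.810
G1 X47.475 Y62.525
G1 X74.719 Y73.810
G1 X86.004 Y101.054
M5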